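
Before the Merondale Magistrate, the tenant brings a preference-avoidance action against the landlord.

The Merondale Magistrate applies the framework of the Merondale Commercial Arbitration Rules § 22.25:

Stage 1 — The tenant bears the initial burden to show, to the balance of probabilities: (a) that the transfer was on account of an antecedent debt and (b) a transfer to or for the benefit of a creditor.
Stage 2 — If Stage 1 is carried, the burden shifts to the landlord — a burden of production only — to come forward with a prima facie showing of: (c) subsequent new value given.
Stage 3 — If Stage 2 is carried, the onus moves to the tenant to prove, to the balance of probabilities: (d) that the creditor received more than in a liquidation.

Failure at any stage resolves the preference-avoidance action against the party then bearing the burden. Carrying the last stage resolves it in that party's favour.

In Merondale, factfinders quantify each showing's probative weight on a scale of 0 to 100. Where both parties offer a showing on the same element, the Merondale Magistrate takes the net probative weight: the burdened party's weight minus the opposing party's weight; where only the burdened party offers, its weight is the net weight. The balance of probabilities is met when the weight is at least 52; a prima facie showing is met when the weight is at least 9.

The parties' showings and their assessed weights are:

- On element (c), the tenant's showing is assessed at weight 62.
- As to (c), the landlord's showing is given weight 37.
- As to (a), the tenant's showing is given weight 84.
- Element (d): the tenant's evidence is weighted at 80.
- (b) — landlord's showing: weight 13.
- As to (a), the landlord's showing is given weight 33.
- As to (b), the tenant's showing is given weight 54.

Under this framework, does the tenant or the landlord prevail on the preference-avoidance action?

landlord

At Stage 1 the tenant must meet the balance of probabilities (weight is at least 52): on (a) the weight is 84 less the opposing 33 gives net 51, < 52, so (a) does not meet the standard; on (b) the weight is 54 less the opposing 13 gives net 41, which does not reach 52, so (b) does not meet the standard.
  Stage 1 not carried; the tenant fails its burden.
So the landlord prevails.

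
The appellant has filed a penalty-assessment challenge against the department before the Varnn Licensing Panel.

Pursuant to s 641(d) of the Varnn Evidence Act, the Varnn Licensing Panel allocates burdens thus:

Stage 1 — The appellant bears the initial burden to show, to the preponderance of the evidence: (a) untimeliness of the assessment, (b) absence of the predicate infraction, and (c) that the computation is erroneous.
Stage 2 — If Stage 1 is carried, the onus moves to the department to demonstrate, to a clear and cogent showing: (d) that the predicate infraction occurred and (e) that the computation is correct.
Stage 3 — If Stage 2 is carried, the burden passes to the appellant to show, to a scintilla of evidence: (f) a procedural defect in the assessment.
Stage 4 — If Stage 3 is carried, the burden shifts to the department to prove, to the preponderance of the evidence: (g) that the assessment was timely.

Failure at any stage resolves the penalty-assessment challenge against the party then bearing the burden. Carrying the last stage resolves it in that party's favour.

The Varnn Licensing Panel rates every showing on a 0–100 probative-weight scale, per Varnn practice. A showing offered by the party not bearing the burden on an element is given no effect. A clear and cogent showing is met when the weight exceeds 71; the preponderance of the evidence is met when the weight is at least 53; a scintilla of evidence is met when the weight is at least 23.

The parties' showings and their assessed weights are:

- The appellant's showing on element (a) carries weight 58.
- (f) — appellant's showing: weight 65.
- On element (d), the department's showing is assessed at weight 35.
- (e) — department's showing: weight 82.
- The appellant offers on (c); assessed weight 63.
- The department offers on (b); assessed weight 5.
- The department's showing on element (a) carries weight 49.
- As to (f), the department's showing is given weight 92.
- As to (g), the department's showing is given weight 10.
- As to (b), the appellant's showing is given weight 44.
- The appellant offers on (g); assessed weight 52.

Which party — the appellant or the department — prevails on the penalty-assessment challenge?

Stage 1 (appellant, the preponderance of the evidence, weight is at least 53): (a) 58 (department's 49 disregarded) ≥ 53 — meets; (b) 44 (department's 5 disregarded) < 53 — fails; (c) 63 ≥ 53 — meets.
  Not every element is met, so the appellant fails to carry Stage 1.
So the department prevails.

department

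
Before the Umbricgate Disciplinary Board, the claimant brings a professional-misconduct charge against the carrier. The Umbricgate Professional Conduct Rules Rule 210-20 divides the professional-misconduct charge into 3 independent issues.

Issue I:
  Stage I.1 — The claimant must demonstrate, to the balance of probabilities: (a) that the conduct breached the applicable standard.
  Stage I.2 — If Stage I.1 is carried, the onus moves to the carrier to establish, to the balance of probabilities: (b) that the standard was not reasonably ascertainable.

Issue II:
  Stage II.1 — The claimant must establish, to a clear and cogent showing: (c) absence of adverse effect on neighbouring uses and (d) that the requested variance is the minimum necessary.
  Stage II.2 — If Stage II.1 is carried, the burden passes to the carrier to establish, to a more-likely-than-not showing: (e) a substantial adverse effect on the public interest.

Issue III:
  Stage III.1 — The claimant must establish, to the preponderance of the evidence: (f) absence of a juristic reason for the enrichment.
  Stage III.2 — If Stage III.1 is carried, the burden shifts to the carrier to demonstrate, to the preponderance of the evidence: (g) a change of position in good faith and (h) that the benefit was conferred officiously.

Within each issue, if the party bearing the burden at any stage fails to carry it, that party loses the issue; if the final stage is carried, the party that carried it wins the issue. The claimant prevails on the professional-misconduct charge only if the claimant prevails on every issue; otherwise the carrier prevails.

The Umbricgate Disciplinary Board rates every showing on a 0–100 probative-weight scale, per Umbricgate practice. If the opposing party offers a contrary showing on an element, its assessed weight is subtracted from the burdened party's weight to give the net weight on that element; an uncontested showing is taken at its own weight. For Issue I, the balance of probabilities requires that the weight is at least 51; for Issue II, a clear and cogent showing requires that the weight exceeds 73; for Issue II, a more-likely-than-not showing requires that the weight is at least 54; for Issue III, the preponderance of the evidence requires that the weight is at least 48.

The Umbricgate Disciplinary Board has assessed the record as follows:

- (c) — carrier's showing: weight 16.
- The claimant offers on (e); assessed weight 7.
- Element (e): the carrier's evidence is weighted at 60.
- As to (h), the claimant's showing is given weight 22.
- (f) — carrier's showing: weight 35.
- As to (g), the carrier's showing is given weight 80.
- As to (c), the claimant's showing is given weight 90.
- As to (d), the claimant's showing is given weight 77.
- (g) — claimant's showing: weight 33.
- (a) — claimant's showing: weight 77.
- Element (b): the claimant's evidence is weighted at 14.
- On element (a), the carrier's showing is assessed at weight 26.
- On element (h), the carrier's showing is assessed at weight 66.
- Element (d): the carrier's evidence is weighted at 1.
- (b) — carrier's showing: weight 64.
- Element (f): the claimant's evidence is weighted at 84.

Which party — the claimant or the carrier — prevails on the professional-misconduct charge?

claimant

— Issue I —
Stage I.1 (claimant, the balance of probabilities, weight is at least 51): (a) net 77−26=51 ≥ 51 — meets.
  Stage I.1 carried; the burden shifts to the carrier.
Stage I.2 (carrier, the balance of probabilities, weight is at least 51): (b) net 64−14=50 < 51 — fails.
  Not every element is met, so the carrier fails to carry Stage I.2.
So the claimant prevails on this issue.
— Issue II —
Stage II.1 (claimant, a clear and cogent showing, weight exceeds 73): (c) net 90−16=74 > 73 — meets; (d) net 77−1=76 > 73 — meets.
  The claimant carries Stage II.1; the carrier now bears the burden.
Stage II.2 (carrier, a more-likely-than-not showing, weight is at least 54): (e) net 60−7=53 < 54 — fails.
  Stage II.2 not carried; the carrier fails its burden.
The analysis ends at Stage II.2; the claimant prevails on this issue.
— Issue III —
At Stage III.1 the claimant must meet the preponderance of the evidence (weight is at least 48): on (f) the weight is 84 less the opposing 35 gives net 49, ≥ 48, so (f) meets the standard.
  Stage III.1 carried; the burden shifts to the carrier.
At Stage III.2 the carrier must meet the preponderance of the evidence (weight is at least 48): on (g) the weight is 80 less the opposing 33 gives net 47, which does not reach 48, so (g) does not meet the standard; on (h) the weight is 66 less the opposing 22 gives net 44, which does not reach 48, so (h) does not meet the standard.
  Not every element is met, so the carrier fails to carry Stage III.2.
The claimant prevails on this issue.
Per-issue: Issue I → claimant; Issue II → claimant; Issue III → claimant. The claimant must prevail on every issue; overall, the claimant prevails.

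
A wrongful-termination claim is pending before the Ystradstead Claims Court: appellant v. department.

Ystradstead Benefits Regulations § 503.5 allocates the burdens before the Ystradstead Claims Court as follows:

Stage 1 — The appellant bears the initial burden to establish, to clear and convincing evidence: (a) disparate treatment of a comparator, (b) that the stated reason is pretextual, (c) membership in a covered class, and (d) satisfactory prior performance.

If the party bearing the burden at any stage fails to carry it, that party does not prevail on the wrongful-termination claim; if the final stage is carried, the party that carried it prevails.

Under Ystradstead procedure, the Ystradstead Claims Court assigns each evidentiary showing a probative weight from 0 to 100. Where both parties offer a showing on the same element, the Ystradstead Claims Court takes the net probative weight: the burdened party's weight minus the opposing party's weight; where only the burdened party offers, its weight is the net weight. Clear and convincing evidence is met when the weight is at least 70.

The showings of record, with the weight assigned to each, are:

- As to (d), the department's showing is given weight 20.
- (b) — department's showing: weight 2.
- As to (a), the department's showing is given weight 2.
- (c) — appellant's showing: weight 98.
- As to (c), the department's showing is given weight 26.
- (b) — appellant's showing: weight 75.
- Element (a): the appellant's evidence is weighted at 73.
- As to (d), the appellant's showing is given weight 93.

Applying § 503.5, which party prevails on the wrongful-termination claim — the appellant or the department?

At Stage 1 the appellant must meet clear and convincing evidence (weight is at least 70): on (a) the weight is 73 less the opposing 2 gives net 71, ≥ 70, so (a) meets the standard; on (b) the weight is 75 less the opposing 2 gives net 73, ≥ 70, so (b) meets the standard; on (c) the weight is 98 less the opposing 26 gives net 72, ≥ 70, so (c) meets the standard; on (d) the weight is 93 less the opposing 20 gives net 73, ≥ 70, so (d) meets the standard.
  Stage 1 carried; the final stage is satisfied.
Every stage carried; the appellant prevails.

appellant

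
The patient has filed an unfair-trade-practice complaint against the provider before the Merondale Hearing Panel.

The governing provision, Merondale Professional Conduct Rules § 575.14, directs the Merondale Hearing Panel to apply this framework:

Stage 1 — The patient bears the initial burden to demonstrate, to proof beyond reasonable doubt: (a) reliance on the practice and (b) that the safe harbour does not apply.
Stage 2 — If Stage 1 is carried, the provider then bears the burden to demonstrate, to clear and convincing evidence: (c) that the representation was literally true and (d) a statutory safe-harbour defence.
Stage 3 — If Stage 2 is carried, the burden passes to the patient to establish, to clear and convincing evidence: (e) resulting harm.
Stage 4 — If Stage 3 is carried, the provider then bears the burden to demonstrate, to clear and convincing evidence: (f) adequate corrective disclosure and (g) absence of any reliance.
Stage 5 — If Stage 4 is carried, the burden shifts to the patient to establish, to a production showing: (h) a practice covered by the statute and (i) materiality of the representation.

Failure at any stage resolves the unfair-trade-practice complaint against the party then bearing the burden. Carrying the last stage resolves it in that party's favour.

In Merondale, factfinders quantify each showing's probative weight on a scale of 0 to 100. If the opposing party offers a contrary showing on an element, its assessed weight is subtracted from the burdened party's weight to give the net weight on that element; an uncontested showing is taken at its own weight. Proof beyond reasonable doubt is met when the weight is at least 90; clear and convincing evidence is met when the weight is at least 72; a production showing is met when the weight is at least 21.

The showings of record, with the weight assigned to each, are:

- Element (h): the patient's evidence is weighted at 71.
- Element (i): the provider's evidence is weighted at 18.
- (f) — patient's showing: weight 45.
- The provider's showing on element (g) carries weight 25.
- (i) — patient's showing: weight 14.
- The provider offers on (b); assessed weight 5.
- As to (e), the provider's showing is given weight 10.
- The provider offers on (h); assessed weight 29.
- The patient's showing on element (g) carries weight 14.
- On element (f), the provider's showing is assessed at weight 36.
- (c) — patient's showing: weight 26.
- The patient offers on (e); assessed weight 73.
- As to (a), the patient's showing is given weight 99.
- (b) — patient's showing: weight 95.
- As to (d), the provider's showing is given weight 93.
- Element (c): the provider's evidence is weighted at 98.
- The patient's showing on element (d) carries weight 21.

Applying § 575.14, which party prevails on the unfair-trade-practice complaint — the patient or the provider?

Stage 1 — burden on patient; standard: proof beyond reasonable doubt (weight is at least 90).
    (a): 99 ≥ 90 [met]
    (b): 95 − 5 = 90 ≥ 90 [met]
  Stage 1 is satisfied; the onus moves to the provider.
Stage 2 — burden on provider; standard: clear and convincing evidence (weight is at least 72).
    (c): 98 − 26 = 72 ≥ 72 [met]
    (d): 93 − 21 = 72 ≥ 72 [met]
  Stage 2 is satisfied; the onus moves to the patient.
Stage 3 — burden on patient; standard: clear and convincing evidence (weight is at least 72).
    (e): 73 − 10 = 63 < 72 [not met]
  Not every element is met, so the patient fails to carry Stage 3.
The provider prevails.

provider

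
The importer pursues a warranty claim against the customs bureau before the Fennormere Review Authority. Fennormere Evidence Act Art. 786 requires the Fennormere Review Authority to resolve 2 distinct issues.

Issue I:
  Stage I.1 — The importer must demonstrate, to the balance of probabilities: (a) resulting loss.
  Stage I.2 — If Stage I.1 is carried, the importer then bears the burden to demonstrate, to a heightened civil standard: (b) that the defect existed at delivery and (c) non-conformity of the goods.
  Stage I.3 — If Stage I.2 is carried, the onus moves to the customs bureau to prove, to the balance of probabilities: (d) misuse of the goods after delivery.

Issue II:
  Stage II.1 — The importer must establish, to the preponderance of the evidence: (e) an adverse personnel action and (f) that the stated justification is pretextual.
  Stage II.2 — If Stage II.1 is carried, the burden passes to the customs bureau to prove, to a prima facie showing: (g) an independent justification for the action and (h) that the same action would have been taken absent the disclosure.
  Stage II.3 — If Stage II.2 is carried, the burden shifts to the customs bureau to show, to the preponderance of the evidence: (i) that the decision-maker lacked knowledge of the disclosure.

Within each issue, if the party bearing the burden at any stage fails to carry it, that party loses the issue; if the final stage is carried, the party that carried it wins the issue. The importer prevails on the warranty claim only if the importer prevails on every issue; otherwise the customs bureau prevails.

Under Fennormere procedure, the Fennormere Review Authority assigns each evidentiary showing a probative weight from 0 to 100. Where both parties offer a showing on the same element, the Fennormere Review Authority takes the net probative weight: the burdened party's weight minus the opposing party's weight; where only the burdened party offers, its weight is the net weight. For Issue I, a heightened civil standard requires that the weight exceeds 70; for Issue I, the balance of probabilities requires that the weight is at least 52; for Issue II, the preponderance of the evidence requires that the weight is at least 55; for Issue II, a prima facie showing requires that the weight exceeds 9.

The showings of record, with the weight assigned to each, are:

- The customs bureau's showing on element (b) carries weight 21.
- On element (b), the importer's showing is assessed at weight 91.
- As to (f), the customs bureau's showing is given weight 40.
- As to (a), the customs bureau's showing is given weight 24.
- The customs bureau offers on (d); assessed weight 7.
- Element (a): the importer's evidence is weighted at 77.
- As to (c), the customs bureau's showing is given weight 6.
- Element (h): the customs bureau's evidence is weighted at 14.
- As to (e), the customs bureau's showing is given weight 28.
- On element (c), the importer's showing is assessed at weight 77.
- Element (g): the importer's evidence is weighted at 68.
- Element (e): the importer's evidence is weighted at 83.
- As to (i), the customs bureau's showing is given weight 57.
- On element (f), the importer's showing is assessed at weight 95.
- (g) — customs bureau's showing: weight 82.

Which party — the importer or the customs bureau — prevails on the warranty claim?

— Issue I —
At Stage I.1 the importer must meet the balance of probabilities (weight is at least 52): on (a) the weight is 77 less the opposing 24 gives net 53, ≥ 52, so (a) meets the standard.
  Stage I.1 carried; the burden remains with the importer.
At Stage I.2 the importer must meet a heightened civil standard (weight exceeds 70): on (b) the weight is 91 less the opposing 21 gives net 70, ≤ 70, so (b) does not meet the standard; on (c) the weight is 77 less the opposing 6 gives net 71, which does exceed 70, so (c) meets the standard.
  Stage I.2 not carried; the importer fails its burden.
The analysis ends at Stage I.2; the customs bureau prevails on this issue.
— Issue II —
Stage II.1 (importer, the preponderance of the evidence, weight is at least 55): (e) net 83−28=55 ≥ 55 — meets; (f) net 95−40=55 ≥ 55 — meets.
  Stage II.1 carried; the burden shifts to the customs bureau.
Stage II.2 (customs bureau, a prima facie showing, weight exceeds 9): (g) net 82−68=14 > 9 — meets; (h) 14 > 9 — meets.
  Stage II.2 is satisfied; the customs bureau continues to bear the burden.
Stage II.3 (customs bureau, the preponderance of the evidence, weight is at least 55): (i) 57 ≥ 55 — meets.
  Stage II.3 carried; the final stage is satisfied.
All stages carried — the customs bureau prevails on this issue.
Per-issue: Issue I → customs bureau; Issue II → customs bureau. The importer must prevail on every issue; overall, the customs bureau prevails.

customs bureau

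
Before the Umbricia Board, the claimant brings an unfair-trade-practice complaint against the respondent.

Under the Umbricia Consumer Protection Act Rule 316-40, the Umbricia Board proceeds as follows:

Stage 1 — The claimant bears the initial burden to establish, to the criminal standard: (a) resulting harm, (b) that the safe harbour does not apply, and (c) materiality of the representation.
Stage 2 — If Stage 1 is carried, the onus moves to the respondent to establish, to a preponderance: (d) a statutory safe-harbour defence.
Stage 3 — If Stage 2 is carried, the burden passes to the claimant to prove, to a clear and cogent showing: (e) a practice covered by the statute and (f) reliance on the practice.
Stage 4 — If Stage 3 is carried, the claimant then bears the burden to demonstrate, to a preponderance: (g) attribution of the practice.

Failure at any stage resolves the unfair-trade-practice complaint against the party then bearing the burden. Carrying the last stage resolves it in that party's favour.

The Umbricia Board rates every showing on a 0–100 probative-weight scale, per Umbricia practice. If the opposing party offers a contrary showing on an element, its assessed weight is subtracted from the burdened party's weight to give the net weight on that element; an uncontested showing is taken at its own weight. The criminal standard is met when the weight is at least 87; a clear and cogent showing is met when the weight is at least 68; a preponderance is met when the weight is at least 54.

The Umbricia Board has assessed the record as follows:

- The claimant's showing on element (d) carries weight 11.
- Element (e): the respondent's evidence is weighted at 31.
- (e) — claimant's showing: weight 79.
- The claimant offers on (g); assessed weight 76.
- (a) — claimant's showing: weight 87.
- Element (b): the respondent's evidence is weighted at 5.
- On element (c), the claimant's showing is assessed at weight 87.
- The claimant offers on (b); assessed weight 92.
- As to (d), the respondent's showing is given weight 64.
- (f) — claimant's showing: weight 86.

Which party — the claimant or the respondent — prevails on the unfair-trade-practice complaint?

Stage 1 (claimant, the criminal standard, weight is at least 87): (a) 87 ≥ 87 — meets; (b) net 92−5=87 ≥ 87 — meets; (c) 87 ≥ 87 — meets.
  All elements met. The burden passes to the respondent.
Stage 2 (respondent, a preponderance, weight is at least 54): (d) net 64−11=53 < 54 — fails.
  Not every element is met, so the respondent fails to carry Stage 2.
The claimant prevails.

claimant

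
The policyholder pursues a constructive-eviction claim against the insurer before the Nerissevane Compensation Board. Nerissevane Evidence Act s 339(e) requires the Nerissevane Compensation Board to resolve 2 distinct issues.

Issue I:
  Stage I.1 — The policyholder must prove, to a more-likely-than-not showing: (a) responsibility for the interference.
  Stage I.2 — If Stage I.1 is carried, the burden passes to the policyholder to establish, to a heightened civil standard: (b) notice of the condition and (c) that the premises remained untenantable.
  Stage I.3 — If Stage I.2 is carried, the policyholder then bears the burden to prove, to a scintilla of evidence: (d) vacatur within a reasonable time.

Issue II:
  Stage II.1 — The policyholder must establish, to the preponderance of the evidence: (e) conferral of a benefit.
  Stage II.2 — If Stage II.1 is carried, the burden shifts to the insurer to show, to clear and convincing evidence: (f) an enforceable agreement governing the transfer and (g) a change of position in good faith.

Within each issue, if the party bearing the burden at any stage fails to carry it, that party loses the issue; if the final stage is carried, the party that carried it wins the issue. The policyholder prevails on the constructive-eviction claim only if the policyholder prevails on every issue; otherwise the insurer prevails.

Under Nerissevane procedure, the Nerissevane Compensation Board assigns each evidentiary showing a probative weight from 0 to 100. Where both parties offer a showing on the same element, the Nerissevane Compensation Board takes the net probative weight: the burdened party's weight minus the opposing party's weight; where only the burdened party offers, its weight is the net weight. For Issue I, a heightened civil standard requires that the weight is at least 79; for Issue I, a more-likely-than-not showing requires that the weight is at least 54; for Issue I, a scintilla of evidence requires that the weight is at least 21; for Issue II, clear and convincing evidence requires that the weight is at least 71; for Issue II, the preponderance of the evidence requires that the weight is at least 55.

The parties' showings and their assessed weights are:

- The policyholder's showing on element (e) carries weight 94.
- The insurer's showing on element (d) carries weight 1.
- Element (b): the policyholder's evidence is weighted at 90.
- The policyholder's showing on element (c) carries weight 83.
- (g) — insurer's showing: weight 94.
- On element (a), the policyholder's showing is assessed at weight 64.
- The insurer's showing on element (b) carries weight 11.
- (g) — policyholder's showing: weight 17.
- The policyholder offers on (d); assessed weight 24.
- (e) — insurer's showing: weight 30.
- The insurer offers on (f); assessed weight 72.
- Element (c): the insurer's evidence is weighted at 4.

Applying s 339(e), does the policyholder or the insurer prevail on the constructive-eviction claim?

— Issue I —
Stage I.1 — burden on policyholder; standard: a more-likely-than-not showing (weight is at least 54).
    (a): 64 ≥ 54 [met]
  All elements met. The policyholder retains the burden for Stage I.2.
Stage I.2 — burden on policyholder; standard: a heightened civil standard (weight is at least 79).
    (b): 90 − 11 = 79 ≥ 79 [met]
    (c): 83 − 4 = 79 ≥ 79 [met]
  Stage I.2 carried; the burden remains with the policyholder.
Stage I.3 — burden on policyholder; standard: a scintilla of evidence (weight is at least 21).
    (d): 24 − 1 = 23 ≥ 21 [met]
  All elements met at the final stage.
All stages carried — the policyholder prevails on this issue.
— Issue II —
Stage II.1 — burden on policyholder; standard: the preponderance of the evidence (weight is at least 55).
    (e): 94 − 30 = 64 ≥ 55 [met]
  Stage II.1 carried; the burden shifts to the insurer.
Stage II.2 — burden on insurer; standard: clear and convincing evidence (weight is at least 71).
    (f): 72 ≥ 71 [met]
    (g): 94 − 17 = 77 ≥ 71 [met]
  All elements met at the final stage.
With every stage satisfied, the insurer prevails on this issue.
Per-issue: Issue I → policyholder; Issue II → insurer. The policyholder must prevail on every issue; overall, the insurer prevails.

insurer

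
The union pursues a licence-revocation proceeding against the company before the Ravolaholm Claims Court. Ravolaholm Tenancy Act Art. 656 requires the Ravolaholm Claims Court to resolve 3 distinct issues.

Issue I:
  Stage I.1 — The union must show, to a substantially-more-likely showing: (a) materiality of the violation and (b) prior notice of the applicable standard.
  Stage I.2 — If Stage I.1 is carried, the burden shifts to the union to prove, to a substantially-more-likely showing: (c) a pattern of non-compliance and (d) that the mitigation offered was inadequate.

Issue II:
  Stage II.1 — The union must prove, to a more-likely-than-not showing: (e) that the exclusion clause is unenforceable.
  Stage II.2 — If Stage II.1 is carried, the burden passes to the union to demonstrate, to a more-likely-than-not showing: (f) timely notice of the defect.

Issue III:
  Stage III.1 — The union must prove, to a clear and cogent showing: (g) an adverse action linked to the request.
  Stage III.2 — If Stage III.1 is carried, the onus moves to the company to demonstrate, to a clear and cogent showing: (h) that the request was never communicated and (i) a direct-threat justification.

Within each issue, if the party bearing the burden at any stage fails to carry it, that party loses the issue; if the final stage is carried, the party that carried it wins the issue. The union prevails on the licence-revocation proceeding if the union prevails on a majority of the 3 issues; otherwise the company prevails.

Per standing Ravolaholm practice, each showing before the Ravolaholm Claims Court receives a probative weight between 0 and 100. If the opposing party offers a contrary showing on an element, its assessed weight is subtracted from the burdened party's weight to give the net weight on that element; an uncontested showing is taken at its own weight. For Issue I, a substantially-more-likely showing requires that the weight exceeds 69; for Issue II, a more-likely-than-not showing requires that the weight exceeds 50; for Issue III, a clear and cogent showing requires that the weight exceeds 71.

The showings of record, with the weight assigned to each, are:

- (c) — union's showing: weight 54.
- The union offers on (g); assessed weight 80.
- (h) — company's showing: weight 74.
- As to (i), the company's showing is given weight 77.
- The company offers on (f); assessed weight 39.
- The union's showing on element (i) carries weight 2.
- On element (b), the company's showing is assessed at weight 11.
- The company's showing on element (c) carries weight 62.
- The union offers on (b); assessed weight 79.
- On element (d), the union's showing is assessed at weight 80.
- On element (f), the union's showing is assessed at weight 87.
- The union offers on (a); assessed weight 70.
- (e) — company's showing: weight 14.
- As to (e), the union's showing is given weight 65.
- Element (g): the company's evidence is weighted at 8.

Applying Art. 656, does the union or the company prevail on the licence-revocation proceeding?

— Issue I —
Stage I.1 (union, a substantially-more-likely showing, weight exceeds 69): (a) 70 > 69 — meets; (b) net 79−11=68 ≤ 69 — fails.
  Not every element is met, so the union fails to carry Stage I.1.
The company prevails on this issue.
— Issue II —
Stage II.1 (union, a more-likely-than-not showing, weight exceeds 50): (e) net 65−14=51 > 50 — meets.
  Stage II.1 carried; the burden remains with the union.
Stage II.2 (union, a more-likely-than-not showing, weight exceeds 50): (f) net 87−39=48 ≤ 50 — fails.
  Not every element is met, so the union fails to carry Stage II.2.
The analysis ends at Stage II.2; the company prevails on this issue.
— Issue III —
Stage III.1 — burden on union; standard: a clear and cogent showing (weight exceeds 71).
    (g): 80 − 8 = 72 > 71 [met]
  The union carries Stage III.1; the company now bears the burden.
Stage III.2 — burden on company; standard: a clear and cogent showing (weight exceeds 71).
    (h): 74 > 71 [met]
    (i): 77 − 2 = 75 > 71 [met]
  The company carries the last stage.
All stages carried — the company prevails on this issue.
Per-issue: Issue I → company; Issue II → company; Issue III → company. The union must prevail on a majority of issues; overall, the company prevails.

company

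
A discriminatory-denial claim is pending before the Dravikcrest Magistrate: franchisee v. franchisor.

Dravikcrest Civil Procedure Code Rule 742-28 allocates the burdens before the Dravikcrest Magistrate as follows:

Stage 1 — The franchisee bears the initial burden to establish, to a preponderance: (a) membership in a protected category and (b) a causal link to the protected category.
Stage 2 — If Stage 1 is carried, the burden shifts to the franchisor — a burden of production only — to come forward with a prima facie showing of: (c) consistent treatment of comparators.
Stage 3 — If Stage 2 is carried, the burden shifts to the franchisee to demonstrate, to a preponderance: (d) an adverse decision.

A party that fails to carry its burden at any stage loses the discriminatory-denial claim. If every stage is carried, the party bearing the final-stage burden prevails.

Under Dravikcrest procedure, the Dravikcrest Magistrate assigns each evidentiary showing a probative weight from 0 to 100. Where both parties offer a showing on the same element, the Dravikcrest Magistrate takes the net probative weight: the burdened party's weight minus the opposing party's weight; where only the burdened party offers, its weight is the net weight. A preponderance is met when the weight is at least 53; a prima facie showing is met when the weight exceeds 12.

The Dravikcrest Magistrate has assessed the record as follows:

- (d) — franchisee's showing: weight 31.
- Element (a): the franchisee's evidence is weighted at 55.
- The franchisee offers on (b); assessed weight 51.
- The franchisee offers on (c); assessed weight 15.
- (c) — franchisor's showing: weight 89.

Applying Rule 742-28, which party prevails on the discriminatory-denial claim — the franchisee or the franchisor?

franchisor

Stage 1 — burden on franchisee; standard: a preponderance (weight is at least 53).
    (a): 55 ≥ 53 [met]
    (b): 51 < 53 [not met]
  Not every element is met, so the franchisee fails to carry Stage 1.
So the franchisor prevails.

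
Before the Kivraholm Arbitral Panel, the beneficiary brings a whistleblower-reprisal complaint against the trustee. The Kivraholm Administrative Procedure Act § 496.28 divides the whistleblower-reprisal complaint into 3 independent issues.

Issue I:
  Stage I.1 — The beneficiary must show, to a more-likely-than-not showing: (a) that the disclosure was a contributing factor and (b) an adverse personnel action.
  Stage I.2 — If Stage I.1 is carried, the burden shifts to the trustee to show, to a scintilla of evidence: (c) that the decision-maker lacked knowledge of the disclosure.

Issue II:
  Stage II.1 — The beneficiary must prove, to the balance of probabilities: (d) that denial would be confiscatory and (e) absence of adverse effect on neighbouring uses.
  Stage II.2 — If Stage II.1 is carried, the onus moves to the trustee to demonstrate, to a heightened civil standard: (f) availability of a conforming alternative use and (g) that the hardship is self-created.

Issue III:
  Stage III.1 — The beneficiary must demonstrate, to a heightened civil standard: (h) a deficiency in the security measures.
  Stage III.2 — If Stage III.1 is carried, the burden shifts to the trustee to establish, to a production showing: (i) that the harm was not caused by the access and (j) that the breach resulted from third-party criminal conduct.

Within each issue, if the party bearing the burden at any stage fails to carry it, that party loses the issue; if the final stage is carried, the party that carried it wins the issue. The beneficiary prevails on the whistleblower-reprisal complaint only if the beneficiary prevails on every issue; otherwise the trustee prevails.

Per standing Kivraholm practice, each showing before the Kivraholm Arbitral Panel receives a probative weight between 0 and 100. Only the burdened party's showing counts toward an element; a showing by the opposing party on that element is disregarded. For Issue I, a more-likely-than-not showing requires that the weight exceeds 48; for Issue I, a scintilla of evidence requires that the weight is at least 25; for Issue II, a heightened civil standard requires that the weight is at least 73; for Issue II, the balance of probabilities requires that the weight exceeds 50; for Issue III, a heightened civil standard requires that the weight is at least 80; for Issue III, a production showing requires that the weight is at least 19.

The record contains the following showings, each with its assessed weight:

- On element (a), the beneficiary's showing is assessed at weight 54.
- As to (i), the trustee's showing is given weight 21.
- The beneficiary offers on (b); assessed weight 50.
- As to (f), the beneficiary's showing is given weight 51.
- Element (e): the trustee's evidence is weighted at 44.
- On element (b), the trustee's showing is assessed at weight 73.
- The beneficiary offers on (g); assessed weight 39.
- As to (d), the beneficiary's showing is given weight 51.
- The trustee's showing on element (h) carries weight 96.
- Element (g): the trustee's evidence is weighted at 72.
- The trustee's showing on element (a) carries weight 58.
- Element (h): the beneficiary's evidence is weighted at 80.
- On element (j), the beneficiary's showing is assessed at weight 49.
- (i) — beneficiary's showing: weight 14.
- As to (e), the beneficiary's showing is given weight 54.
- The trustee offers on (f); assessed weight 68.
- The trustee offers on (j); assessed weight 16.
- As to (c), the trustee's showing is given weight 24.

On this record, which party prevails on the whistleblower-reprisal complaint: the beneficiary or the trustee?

beneficiary

— Issue I —
At Stage I.1 the beneficiary must meet a more-likely-than-not showing (weight exceeds 48): on (a) the weight is 54 (the trustee's 58 is given no effect), which does exceed 48, so (a) meets the standard; on (b) the weight is 50 (the trustee's 73 is given no effect), > 48, so (b) meets the standard.
  The beneficiary carries Stage I.1; the trustee now bears the burden.
At Stage I.2 the trustee must meet a scintilla of evidence (weight is at least 25): on (c) the weight is 24, < 25, so (c) does not meet the standard.
  Not every element is met, so the trustee fails to carry Stage I.2.
The beneficiary prevails on this issue.
— Issue II —
At Stage II.1 the beneficiary must meet the balance of probabilities (weight exceeds 50): on (d) the weight is 51, which does exceed 50, so (d) meets the standard; on (e) the weight is 54 (the trustee's 44 is given no effect), > 50, so (e) meets the standard.
  Stage II.1 carried; the burden shifts to the trustee.
At Stage II.2 the trustee must meet a heightened civil standard (weight is at least 73): on (f) the weight is 68 (the beneficiary's 51 is given no effect), < 73, so (f) does not meet the standard; on (g) the weight is 72 (the beneficiary's 39 is given no effect), < 73, so (g) does not meet the standard.
  Stage II.2 not carried; the trustee fails its burden.
The beneficiary prevails on this issue.
— Issue III —
Stage III.1 — burden on beneficiary; standard: a heightened civil standard (weight is at least 80).
    (h): 80 (trustee's 96 disregarded) ≥ 80 [met]
  Stage III.1 carried; the burden shifts to the trustee.
Stage III.2 — burden on trustee; standard: a production showing (weight is at least 19).
    (i): 21 (beneficiary's 14 disregarded) ≥ 19 [met]
    (j): 16 (beneficiary's 49 disregarded) < 19 [not met]
  The trustee does not carry Stage III.2.
So the beneficiary prevails on this issue.
Per-issue: Issue I → beneficiary; Issue II → beneficiary; Issue III → beneficiary. The beneficiary must prevail on every issue; overall, the beneficiary prevails.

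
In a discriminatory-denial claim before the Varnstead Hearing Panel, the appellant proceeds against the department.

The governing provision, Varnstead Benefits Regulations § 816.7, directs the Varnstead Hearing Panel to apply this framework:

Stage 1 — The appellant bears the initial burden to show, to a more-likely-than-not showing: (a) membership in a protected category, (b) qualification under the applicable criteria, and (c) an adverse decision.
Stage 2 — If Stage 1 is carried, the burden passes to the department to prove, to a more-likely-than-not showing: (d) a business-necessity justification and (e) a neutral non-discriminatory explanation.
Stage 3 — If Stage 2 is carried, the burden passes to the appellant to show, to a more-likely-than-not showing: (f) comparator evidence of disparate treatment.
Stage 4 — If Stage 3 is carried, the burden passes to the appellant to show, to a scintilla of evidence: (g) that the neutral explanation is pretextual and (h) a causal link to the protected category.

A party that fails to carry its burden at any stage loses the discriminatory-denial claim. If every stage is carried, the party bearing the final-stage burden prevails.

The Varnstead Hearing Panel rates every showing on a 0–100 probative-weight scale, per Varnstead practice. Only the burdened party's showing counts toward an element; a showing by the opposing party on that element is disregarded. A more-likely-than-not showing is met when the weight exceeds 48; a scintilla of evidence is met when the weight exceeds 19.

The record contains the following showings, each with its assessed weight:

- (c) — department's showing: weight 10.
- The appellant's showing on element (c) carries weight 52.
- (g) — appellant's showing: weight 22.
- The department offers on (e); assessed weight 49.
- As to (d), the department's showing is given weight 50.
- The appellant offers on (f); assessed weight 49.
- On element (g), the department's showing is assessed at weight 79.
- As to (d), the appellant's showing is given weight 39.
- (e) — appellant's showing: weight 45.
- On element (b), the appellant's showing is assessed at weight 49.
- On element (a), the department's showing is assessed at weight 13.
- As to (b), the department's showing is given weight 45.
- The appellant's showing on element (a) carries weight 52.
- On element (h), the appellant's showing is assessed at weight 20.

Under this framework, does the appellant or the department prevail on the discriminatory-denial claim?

At Stage 1 the appellant must meet a more-likely-than-not showing (weight exceeds 48): on (a) the weight is 52 (the department's 13 is given no effect), which does exceed 48, so (a) meets the standard; on (b) the weight is 49 (the department's 45 is given no effect), which does exceed 48, so (b) meets the standard; on (c) the weight is 52 (the department's 10 is given no effect), which does exceed 48, so (c) meets the standard.
  Stage 1 carried; the burden shifts to the department.
At Stage 2 the department must meet a more-likely-than-not showing (weight exceeds 48): on (d) the weight is 50 (the appellant's 39 is given no effect), > 48, so (d) meets the standard; on (e) the weight is 49 (the appellant's 45 is given no effect), which does exceed 48, so (e) meets the standard.
  Stage 2 carried; the burden shifts to the appellant.
At Stage 3 the appellant must meet a more-likely-than-not showing (weight exceeds 48): on (f) the weight is 49, > 48, so (f) meets the standard.
  Stage 3 is satisfied; the appellant continues to bear the burden.
At Stage 4 the appellant must meet a scintilla of evidence (weight exceeds 19): on (g) the weight is 22 (the department's 79 is given no effect), which does exceed 19, so (g) meets the standard; on (h) the weight is 20, > 19, so (h) meets the standard.
  The appellant carries the last stage.
All stages carried — the appellant prevails.

appellant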